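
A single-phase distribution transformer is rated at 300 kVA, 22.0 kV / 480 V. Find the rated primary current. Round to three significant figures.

I_p ≈ 13.6 A

I_p = S/V_p = 300000/22000 = 13.6 A.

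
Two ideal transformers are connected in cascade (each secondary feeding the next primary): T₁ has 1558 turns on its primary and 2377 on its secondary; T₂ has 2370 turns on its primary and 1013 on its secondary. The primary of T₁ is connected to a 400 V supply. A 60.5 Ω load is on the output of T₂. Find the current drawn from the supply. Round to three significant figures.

I_supply ≈ 2.81 A

After T₁: V = 400.00 × 2377/1558 = 610.27 V.
After T₂: V = 610.27 × 1013/2370 = 260.85 V.
I_load = 260.85/60.5 = 4.3115 A, so P_out = 260.85 × 4.3115 = 1124.6 W.
All ideal ⇒ P_in = P_out, so I_supply = 1124.6/400 = 2.81 A.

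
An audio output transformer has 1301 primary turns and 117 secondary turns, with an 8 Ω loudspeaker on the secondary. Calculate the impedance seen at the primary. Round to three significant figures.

Z_p = (N_p/N_s)² × Z_s = (1301/117)² × 8 = 989 Ω.

Z_p ≈ 989 Ω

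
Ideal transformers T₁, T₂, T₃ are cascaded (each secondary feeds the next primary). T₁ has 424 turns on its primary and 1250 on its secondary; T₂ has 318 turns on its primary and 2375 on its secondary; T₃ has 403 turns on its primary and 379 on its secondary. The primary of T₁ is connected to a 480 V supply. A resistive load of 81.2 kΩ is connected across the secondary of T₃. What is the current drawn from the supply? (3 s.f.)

Secondary of T₁: V = 480.00 × 1250/424 = 1415.1 V.
Secondary of T₂: V = 1415.1 × 2375/318 = 10569 V.
Secondary of T₃: V = 10569 × 379/403 = 9939.3 V.
I_load = 9939.3/81200 = 0.12241 A, so P_out = 9939.3 × 0.12241 = 1216.6 W.
All ideal ⇒ P_in = P_out, so I_supply = 1216.6/480 = 2.53 A.

I_supply ≈ 2.53 A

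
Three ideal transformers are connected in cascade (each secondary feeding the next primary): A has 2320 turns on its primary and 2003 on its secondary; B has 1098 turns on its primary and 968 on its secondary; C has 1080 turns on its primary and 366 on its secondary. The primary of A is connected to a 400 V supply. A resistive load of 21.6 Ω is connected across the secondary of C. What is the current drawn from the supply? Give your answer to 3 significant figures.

Secondary of A: V = 400.00 × 2003/2320 = 345.34 V.
Secondary of B: V = 345.34 × 968/1098 = 304.46 V.
Secondary of C: V = 304.46 × 366/1080 = 103.18 V.
I_load = 103.18/21.6 = 4.7767 A, so P_out = 103.18 × 4.7767 = 492.85 W.
All ideal ⇒ P_in = P_out, so I_supply = 492.85/400 = 1.23 A.

I_supply ≈ 1.23 A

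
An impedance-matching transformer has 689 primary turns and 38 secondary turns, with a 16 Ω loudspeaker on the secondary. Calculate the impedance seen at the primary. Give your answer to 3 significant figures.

Z_p = (N_p/N_s)² × Z_s = (689/38)² × 16 = 5260 Ω.

Z_p ≈ 5260 Ω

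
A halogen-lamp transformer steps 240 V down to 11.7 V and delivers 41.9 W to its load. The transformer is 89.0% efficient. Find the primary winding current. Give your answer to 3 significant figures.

I_p ≈ 0.196 A

P_in = P_out/η = 41.9/0.890 = 47.079 W.
I_p = P_in/V_p = 47.079/240 = 0.196 A.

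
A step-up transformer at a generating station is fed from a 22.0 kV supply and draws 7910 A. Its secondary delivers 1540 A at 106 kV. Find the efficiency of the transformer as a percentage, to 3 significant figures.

P_in = 22000 × 7910 = 1.74020×10^8 W.
P_out = 106000 × 1540 = 1.63240×10^8 W.
η = P_out/P_in = 1.63240×10^8/(1.74020×10^8) = 0.938.

η ≈ 93.8%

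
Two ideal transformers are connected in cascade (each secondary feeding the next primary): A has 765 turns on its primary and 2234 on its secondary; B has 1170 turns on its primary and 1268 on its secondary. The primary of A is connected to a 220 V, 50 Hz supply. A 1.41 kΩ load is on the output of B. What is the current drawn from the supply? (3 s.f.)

I_supply ≈ 1.56 A

Secondary of A: V = 220.00 × 2234/765 = 642.46 V.
Secondary of B: V = 642.46 × 1268/1170 = 696.27 V.
I_load = 696.27/1410 = 0.49381 A, so P_out = 696.27 × 0.49381 = 343.82 W.
All ideal ⇒ P_in = P_out, so I_supply = 343.82/220 = 1.56 A.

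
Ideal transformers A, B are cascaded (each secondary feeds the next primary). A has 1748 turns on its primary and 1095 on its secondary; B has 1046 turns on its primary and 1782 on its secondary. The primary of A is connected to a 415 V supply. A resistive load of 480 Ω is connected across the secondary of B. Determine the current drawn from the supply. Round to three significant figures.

I_supply ≈ 0.985 A

After A: V = 415.00 × 1095/1748 = 259.97 V.
After B: V = 259.97 × 1782/1046 = 442.89 V.
I_load = 442.89/480 = 0.92269 A, so P_out = 442.89 × 0.92269 = 408.65 W.
All ideal ⇒ P_in = P_out, so I_supply = 408.65/415 = 0.985 A.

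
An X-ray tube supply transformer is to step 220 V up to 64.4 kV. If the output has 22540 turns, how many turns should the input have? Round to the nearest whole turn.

N_in = 77 turns

N_in/N_out = V_in/V_out, so N_in = 22540 × 220/64400 = 77.0 ≈ 77 turns.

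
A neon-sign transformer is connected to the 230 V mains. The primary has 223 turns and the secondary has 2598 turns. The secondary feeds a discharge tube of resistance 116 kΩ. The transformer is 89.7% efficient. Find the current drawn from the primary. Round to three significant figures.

I_p ≈ 0.300 A

V_s = 230 × 2598/223 = 2679.6 V.
I_s = V_s/R = 2679.6/116000 = 0.023100 A.
P_out = V_s I_s = 2679.6 × 0.023100 = 61.897 W.
P_in = P_out/η = 61.897/0.897 = 69.004 W.
I_p = P_in/V_p = 69.004/230 = 0.300 A.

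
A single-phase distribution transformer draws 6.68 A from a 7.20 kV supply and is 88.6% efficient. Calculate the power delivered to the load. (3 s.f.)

P_out ≈ 42600 W

P_in = V_p I_p = 7200 × 6.68 = 48096 W.
P_out = η P_in = 0.886 × 48096 = 42600 W.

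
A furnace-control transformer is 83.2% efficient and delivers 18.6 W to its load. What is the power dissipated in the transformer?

P_in = P_out/η = 18.6/0.832 = 22.3558 W.
P_loss = P_in − P_out = 22.3558 − 18.6 = 3.76 W.

P_loss ≈ 3.76 W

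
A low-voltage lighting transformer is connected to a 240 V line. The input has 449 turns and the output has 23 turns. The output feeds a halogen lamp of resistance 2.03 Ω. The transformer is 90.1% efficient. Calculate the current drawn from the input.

I_in ≈ 0.344 A

V_out = 240 × 23/449 = 12.294 V.
I_out = V_out/R = 12.294/2.03 = 6.0562 A.
P_out = V_out I_out = 12.294 × 6.0562 = 74.454 W.
P_in = P_out/η = 74.454/0.901 = 82.635 W.
I_in = P_in/V_in = 82.635/240 = 0.344 A.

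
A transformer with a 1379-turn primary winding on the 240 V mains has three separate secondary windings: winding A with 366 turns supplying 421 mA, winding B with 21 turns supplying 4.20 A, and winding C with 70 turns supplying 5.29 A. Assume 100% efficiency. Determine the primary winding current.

V_A = 240 × 366/1379 = 63.698 V; V_B = 240 × 21/1379 = 3.6548 V; V_C = 240 × 70/1379 = 12.183 V.
P_out = V_A I_A + V_B I_B + V_C I_C = 63.698×0.421 + 3.6548×4.20 + 12.183×5.29 = 26.817 + 15.350 + 64.447 = 106.61 W.
Ideal ⇒ P_in = P_out, so I_p = P_out/V_p = 106.61/240 = 0.444 A.

I_p ≈ 0.444 A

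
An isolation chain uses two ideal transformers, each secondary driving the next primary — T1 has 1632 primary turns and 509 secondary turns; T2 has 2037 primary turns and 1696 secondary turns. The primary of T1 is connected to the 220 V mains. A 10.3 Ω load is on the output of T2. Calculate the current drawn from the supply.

I_supply ≈ 1.44 A

Secondary of T1: V = 220.00 × 509/1632 = 68.615 V.
Secondary of T2: V = 68.615 × 1696/2037 = 57.129 V.
I_load = 57.129/10.3 = 5.5465 A, so P_out = 57.129 × 5.5465 = 316.86 W.
All ideal ⇒ P_in = P_out, so I_supply = 316.86/220 = 1.44 A.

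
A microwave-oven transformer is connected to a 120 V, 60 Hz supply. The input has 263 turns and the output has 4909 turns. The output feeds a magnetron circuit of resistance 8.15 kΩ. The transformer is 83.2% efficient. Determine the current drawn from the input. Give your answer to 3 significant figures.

V_out = 120 × 4909/263 = 2239.8 V.
I_out = V_out/R = 2239.8/8150 = 0.27483 A.
P_out = V_out I_out = 2239.8 × 0.27483 = 615.57 W.
P_in = P_out/η = 615.57/0.832 = 739.87 W.
I_in = P_in/V_in = 739.87/120 = 6.17 A.

I_in ≈ 6.17 A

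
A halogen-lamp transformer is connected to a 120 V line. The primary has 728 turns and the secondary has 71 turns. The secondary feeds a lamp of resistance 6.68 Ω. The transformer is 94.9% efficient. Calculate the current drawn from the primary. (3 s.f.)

I_p ≈ 0.180 A

V_s = 120 × 71/728 = 11.703 V.
I_s = V_s/R = 11.703/6.68 = 1.7520 A.
P_out = V_s I_s = 11.703 × 1.7520 = 20.504 W.
P_in = P_out/η = 20.504/0.949 = 21.606 W.
I_p = P_in/V_p = 21.606/120 = 0.180 A.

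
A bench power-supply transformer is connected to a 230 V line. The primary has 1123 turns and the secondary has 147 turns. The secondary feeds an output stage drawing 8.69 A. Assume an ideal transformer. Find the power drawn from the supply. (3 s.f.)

I_p = I_s × N_s/N_p = 8.69 × 147/1123 = 1.1375 A.
P = V_p I_p = 230 × 1.1375 = 262 W.

P ≈ 262 W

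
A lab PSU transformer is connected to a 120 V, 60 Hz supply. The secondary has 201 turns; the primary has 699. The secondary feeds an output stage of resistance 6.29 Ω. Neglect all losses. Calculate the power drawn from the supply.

P ≈ 189 W

V_s = V_p × N_s/N_p = 120 × 201/699 = 34.506 V.
I_s = V_s/R = 34.506/6.29 = 5.4859 A.
I_p = I_s × N_s/N_p = 5.4859 × 201/699 = 1.5775 A.
P = V_p I_p = 120 × 1.5775 = 189 W.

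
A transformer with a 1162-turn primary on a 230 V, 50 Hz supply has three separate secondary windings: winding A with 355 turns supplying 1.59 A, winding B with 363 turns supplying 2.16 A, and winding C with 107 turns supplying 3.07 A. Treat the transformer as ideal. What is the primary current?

I_p ≈ 1.44 A

V_A = 230 × 355/1162 = 70.267 V; V_B = 230 × 363/1162 = 71.850 V; V_C = 230 × 107/1162 = 21.179 V.
P_out = V_A I_A + V_B I_B + V_C I_C = 70.267×1.59 + 71.850×2.16 + 21.179×3.07 = 111.72 + 155.20 + 65.020 = 331.94 W.
Ideal ⇒ P_in = P_out, so I_p = P_out/V_p = 331.94/230 = 1.44 A.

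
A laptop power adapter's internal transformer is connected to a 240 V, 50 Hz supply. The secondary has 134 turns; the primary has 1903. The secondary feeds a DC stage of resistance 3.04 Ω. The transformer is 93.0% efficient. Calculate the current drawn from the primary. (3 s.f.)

V_s = 240 × 134/1903 = 16.900 V.
I_s = V_s/R = 16.900/3.04 = 5.5591 A.
P_out = V_s I_s = 16.900 × 5.5591 = 93.947 W.
P_in = P_out/η = 93.947/0.930 = 101.02 W.
I_p = P_in/V_p = 101.02/240 = 0.421 A.

I_p ≈ 0.421 A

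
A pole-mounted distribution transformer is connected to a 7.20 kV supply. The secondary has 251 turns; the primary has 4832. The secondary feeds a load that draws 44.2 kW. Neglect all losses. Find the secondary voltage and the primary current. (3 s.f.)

V_s ≈ 374 V, I_p ≈ 6.14 A

V_s = V_p × N_s/N_p = 7200 × 251/4832 = 374.01 V.
I_s = P/V_s = 44200/374.01 = 118.18 A.
I_p = I_s × N_s/N_p = 118.18 × 251/4832 = 6.14 A.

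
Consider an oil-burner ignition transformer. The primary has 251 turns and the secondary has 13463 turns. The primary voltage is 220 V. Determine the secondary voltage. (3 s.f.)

V_s ≈ 11800 V

V_s/V_p = N_s/N_p, so V_s = 220 × 13463/251 = 11800 V.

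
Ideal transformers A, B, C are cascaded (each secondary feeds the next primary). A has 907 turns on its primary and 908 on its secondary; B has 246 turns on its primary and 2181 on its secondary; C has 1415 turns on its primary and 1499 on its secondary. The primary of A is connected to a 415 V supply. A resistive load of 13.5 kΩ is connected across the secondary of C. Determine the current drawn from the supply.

I_supply ≈ 2.72 A

After A: V = 415.00 × 908/907 = 415.46 V.
After B: V = 415.46 × 2181/246 = 3683.4 V.
After C: V = 3683.4 × 1499/1415 = 3902.0 V.
I_load = 3902.0/13500 = 0.28904 A, so P_out = 3902.0 × 0.28904 = 1127.8 W.
All ideal ⇒ P_in = P_out, so I_supply = 1127.8/415 = 2.72 A.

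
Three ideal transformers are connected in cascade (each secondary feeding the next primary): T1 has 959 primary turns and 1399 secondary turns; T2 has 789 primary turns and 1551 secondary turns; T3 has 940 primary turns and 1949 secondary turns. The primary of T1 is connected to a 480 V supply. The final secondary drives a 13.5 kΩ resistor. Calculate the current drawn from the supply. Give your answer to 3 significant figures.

After T1: V = 480.00 × 1399/959 = 700.23 V.
After T2: V = 700.23 × 1551/789 = 1376.5 V.
After T3: V = 1376.5 × 1949/940 = 2854.0 V.
I_load = 2854.0/13500 = 0.21141 A, so P_out = 2854.0 × 0.21141 = 603.37 W.
All ideal ⇒ P_in = P_out, so I_supply = 603.37/480 = 1.26 A.

I_supply ≈ 1.26 A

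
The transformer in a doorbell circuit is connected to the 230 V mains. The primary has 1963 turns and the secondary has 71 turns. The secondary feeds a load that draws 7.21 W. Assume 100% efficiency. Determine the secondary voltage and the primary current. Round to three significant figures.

V_s = V_p × N_s/N_p = 230 × 71/1963 = 8.3189 V.
I_s = P/V_s = 7.21/8.3189 = 0.86670 A.
I_p = I_s × N_s/N_p = 0.86670 × 71/1963 = 0.0313 A.

V_s ≈ 8.32 V, I_p ≈ 0.0313 A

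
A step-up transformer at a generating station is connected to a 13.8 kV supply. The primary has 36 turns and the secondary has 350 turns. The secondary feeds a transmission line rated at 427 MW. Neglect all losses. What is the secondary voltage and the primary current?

V_s ≈ 134000 V, I_p ≈ 30900 A

V_s = V_p × N_s/N_p = 13800 × 350/36 = 134170 V.
I_s = P/V_s = 4.27×10^8/134170 = 3182.6 A.
I_p = I_s × N_s/N_p = 3182.6 × 350/36 = 30900 A.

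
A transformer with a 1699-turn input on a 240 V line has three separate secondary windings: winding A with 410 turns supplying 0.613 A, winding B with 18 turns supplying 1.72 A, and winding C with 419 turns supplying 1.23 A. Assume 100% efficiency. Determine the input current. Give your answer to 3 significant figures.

V_A = 240 × 410/1699 = 57.916 V; V_B = 240 × 18/1699 = 2.5427 V; V_C = 240 × 419/1699 = 59.188 V.
P_out = V_A I_A + V_B I_B + V_C I_C = 57.916×0.613 + 2.5427×1.72 + 59.188×1.23 = 35.503 + 4.3734 + 72.801 = 112.68 W.
Ideal ⇒ P_in = P_out, so I_in = P_out/V_in = 112.68/240 = 0.469 A.

I_in ≈ 0.469 A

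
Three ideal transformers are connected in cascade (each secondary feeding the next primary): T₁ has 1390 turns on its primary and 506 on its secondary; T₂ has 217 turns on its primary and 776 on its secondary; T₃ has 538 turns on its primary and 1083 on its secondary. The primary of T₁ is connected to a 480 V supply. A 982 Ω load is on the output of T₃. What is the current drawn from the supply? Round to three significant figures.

After T₁: V = 480.00 × 506/1390 = 174.73 V.
After T₂: V = 174.73 × 776/217 = 624.85 V.
After T₃: V = 624.85 × 1083/538 = 1257.8 V.
I_load = 1257.8/982 = 1.2809 A, so P_out = 1257.8 × 1.2809 = 1611.2 W.
All ideal ⇒ P_in = P_out, so I_supply = 1611.2/480 = 3.36 A.

I_supply ≈ 3.36 A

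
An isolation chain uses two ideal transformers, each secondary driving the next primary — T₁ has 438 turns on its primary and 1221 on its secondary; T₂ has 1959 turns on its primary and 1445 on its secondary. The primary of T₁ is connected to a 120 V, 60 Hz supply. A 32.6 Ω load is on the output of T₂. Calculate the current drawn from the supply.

I_supply ≈ 15.6 A

After T₁: V = 120.00 × 1221/438 = 334.52 V.
After T₂: V = 334.52 × 1445/1959 = 246.75 V.
I_load = 246.75/32.6 = 7.5690 A, so P_out = 246.75 × 7.5690 = 1867.6 W.
All ideal ⇒ P_in = P_out, so I_supply = 1867.6/120 = 15.6 A.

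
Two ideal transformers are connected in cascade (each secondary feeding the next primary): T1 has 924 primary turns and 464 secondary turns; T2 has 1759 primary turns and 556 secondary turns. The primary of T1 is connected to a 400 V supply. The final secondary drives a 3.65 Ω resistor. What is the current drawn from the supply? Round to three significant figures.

I_supply ≈ 2.76 A

After T1: V = 400.00 × 464/924 = 200.87 V.
After T2: V = 200.87 × 556/1759 = 63.491 V.
I_load = 63.491/3.65 = 17.395 A, so P_out = 63.491 × 17.395 = 1104.4 W.
All ideal ⇒ P_in = P_out, so I_supply = 1104.4/400 = 2.76 A.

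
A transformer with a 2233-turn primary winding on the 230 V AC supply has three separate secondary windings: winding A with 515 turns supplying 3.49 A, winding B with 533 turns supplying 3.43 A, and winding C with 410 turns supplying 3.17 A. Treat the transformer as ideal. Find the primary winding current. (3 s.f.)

V_A = 230 × 515/2233 = 53.045 V; V_B = 230 × 533/2233 = 54.899 V; V_C = 230 × 410/2233 = 42.230 V.
P_out = V_A I_A + V_B I_B + V_C I_C = 53.045×3.49 + 54.899×3.43 + 42.230×3.17 = 185.13 + 188.30 + 133.87 = 507.30 W.
Ideal ⇒ P_in = P_out, so I_p = P_out/V_p = 507.30/230 = 2.21 A.

I_p ≈ 2.21 A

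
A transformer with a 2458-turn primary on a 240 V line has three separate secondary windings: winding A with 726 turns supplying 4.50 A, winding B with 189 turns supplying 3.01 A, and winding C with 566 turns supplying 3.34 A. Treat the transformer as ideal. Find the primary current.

V_A = 240 × 726/2458 = 70.887 V; V_B = 240 × 189/2458 = 18.454 V; V_C = 240 × 566/2458 = 55.264 V.
P_out = V_A I_A + V_B I_B + V_C I_C = 70.887×4.50 + 18.454×3.01 + 55.264×3.34 = 318.99 + 55.547 + 184.58 = 559.12 W.
Ideal ⇒ P_in = P_out, so I_p = P_out/V_p = 559.12/240 = 2.33 A.

I_p ≈ 2.33 A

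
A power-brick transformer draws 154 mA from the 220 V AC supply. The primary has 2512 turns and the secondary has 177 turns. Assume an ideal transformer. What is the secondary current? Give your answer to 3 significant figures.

I_s ≈ 2.19 A

I_s/I_p = N_p/N_s, so I_s = 0.154 × 2512/177 = 2.19 A.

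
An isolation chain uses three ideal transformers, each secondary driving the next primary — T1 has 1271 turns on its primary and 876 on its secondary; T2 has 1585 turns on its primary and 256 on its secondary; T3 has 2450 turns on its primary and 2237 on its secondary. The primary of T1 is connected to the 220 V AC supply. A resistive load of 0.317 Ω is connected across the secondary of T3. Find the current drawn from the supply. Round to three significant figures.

Secondary of T1: V = 220.00 × 876/1271 = 151.63 V.
Secondary of T2: V = 151.63 × 256/1585 = 24.490 V.
Secondary of T3: V = 24.490 × 2237/2450 = 22.361 V.
I_load = 22.361/0.317 = 70.540 A, so P_out = 22.361 × 70.540 = 1577.3 W.
All ideal ⇒ P_in = P_out, so I_supply = 1577.3/220 = 7.17 A.

I_supply ≈ 7.17 A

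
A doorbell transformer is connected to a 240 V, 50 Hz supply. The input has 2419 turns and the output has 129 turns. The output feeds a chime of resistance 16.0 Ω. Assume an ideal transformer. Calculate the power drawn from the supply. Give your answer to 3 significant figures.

P ≈ 10.2 W

V_out = V_in × N_out/N_in = 240 × 129/2419 = 12.799 V.
I_out = V_out/R = 12.799/16.0 = 0.79992 A.
I_in = I_out × N_out/N_in = 0.79992 × 129/2419 = 0.042658 A.
P = V_in I_in = 240 × 0.042658 = 10.2 W.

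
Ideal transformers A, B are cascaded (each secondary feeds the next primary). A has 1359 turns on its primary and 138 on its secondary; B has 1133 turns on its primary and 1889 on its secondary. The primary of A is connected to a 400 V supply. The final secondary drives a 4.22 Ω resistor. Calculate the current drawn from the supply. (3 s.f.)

Secondary of A: V = 400.00 × 138/1359 = 40.618 V.
Secondary of B: V = 40.618 × 1889/1133 = 67.721 V.
I_load = 67.721/4.22 = 16.048 A, so P_out = 67.721 × 16.048 = 1086.8 W.
All ideal ⇒ P_in = P_out, so I_supply = 1086.8/400 = 2.72 A.

I_supply ≈ 2.72 A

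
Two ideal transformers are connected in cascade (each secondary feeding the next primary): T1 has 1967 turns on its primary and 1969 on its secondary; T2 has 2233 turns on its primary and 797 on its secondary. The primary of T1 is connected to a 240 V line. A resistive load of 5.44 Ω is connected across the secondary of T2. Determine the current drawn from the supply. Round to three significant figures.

Secondary of T1: V = 240.00 × 1969/1967 = 240.24 V.
Secondary of T2: V = 240.24 × 797/2233 = 85.748 V.
I_load = 85.748/5.44 = 15.762 A, so P_out = 85.748 × 15.762 = 1351.6 W.
All ideal ⇒ P_in = P_out, so I_supply = 1351.6/240 = 5.63 A.

I_supply ≈ 5.63 A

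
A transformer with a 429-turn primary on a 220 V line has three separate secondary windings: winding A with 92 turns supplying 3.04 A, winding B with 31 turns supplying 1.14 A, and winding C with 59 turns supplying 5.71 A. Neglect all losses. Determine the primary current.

I_p ≈ 1.52 A

V_A = 220 × 92/429 = 47.179 V; V_B = 220 × 31/429 = 15.897 V; V_C = 220 × 59/429 = 30.256 V.
P_out = V_A I_A + V_B I_B + V_C I_C = 47.179×3.04 + 15.897×1.14 + 30.256×5.71 = 143.43 + 18.123 + 172.76 = 334.31 W.
Ideal ⇒ P_in = P_out, so I_p = P_out/V_p = 334.31/220 = 1.52 A.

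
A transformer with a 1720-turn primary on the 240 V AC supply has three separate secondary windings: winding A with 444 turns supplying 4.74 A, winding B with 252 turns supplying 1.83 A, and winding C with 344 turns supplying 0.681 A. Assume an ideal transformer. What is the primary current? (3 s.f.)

I_p ≈ 1.63 A

V_A = 240 × 444/1720 = 61.953 V; V_B = 240 × 252/1720 = 35.163 V; V_C = 240 × 344/1720 = 48.000 V.
P_out = V_A I_A + V_B I_B + V_C I_C = 61.953×4.74 + 35.163×1.83 + 48.000×0.681 = 293.66 + 64.348 + 32.688 = 390.70 W.
Ideal ⇒ P_in = P_out, so I_p = P_out/V_p = 390.70/240 = 1.63 A.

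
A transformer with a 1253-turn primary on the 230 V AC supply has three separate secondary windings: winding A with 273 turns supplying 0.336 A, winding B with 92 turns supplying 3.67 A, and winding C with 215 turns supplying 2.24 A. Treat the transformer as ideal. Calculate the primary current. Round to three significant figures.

V_A = 230 × 273/1253 = 50.112 V; V_B = 230 × 92/1253 = 16.887 V; V_C = 230 × 215/1253 = 39.465 V.
P_out = V_A I_A + V_B I_B + V_C I_C = 50.112×0.336 + 16.887×3.67 + 39.465×2.24 = 16.838 + 61.977 + 88.402 = 167.22 W.
Ideal ⇒ P_in = P_out, so I_p = P_out/V_p = 167.22/230 = 0.727 A.

I_p ≈ 0.727 A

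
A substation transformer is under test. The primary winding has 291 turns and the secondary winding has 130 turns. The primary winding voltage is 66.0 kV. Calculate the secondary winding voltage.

V_s/V_p = N_s/N_p, so V_s = 66000 × 130/291 = 29500 V.

V_s ≈ 29500 V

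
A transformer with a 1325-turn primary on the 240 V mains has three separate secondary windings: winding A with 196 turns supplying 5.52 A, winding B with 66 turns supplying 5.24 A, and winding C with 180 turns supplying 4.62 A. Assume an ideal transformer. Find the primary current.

I_p ≈ 1.71 A

V_A = 240 × 196/1325 = 35.502 V; V_B = 240 × 66/1325 = 11.955 V; V_C = 240 × 180/1325 = 32.604 V.
P_out = V_A I_A + V_B I_B + V_C I_C = 35.502×5.52 + 11.955×5.24 + 32.604×4.62 = 195.97 + 62.643 + 150.63 = 409.24 W.
Ideal ⇒ P_in = P_out, so I_p = P_out/V_p = 409.24/240 = 1.71 A.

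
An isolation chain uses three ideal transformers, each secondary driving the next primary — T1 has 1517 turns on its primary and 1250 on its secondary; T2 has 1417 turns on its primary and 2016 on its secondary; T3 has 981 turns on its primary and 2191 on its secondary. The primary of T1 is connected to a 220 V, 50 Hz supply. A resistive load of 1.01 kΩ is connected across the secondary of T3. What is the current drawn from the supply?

Secondary of T1: V = 220.00 × 1250/1517 = 181.28 V.
Secondary of T2: V = 181.28 × 2016/1417 = 257.91 V.
Secondary of T3: V = 257.91 × 2191/981 = 576.02 V.
I_load = 576.02/1010 = 0.57032 A, so P_out = 576.02 × 0.57032 = 328.52 W.
All ideal ⇒ P_in = P_out, so I_supply = 328.52/220 = 1.49 A.

I_supply ≈ 1.49 A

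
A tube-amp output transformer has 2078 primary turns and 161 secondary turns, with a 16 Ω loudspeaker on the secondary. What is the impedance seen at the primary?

Z_p = (N_p/N_s)² × Z_s = (2078/161)² × 16 = 2670 Ω.

Z_p ≈ 2670 Ω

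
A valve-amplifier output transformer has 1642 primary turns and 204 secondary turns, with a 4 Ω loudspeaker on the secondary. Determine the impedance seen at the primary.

Z_p ≈ 259 Ω

Z_p = (N_p/N_s)² × Z_s = (1642/204)² × 4 = 259 Ω.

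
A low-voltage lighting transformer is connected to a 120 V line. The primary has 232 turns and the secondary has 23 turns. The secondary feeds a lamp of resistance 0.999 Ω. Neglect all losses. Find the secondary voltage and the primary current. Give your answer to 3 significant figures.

V_s = V_p × N_s/N_p = 120 × 23/232 = 11.897 V.
I_s = V_s/R = 11.897/0.999 = 11.908 A.
I_p = I_s × N_s/N_p = 11.908 × 23/232 = 1.18 A.

V_s ≈ 11.9 V, I_p ≈ 1.18 A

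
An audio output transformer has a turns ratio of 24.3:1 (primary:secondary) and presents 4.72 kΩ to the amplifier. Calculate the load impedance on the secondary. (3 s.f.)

Z_s ≈ 7.99 Ω

Z_s = Z_p/(N_p/N_s)² = 4720/24.3² = 7.99 Ω.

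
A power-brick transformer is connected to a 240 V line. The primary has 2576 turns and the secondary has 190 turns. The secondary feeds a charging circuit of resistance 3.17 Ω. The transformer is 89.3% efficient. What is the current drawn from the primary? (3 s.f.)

I_p ≈ 0.461 A

V_s = 240 × 190/2576 = 17.702 V.
I_s = V_s/R = 17.702/3.17 = 5.5842 A.
P_out = V_s I_s = 17.702 × 5.5842 = 98.850 W.
P_in = P_out/η = 98.850/0.893 = 110.69 W.
I_p = P_in/V_p = 110.69/240 = 0.461 A.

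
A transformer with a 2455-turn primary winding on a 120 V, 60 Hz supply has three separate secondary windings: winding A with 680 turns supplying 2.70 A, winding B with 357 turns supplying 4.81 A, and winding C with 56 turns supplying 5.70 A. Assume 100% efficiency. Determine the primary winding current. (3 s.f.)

I_p ≈ 1.58 A

V_A = 120 × 680/2455 = 33.238 V; V_B = 120 × 357/2455 = 17.450 V; V_C = 120 × 56/2455 = 2.7373 V.
P_out = V_A I_A + V_B I_B + V_C I_C = 33.238×2.70 + 17.450×4.81 + 2.7373×5.70 = 89.743 + 83.935 + 15.602 = 189.28 W.
Ideal ⇒ P_in = P_out, so I_p = P_out/V_p = 189.28/120 = 1.58 A.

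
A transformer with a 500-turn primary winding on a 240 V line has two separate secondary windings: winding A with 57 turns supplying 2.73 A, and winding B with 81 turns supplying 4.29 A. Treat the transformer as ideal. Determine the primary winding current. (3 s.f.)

V_A = 240 × 57/500 = 27.360 V; V_B = 240 × 81/500 = 38.880 V.
P_out = V_A I_A + V_B I_B = 27.360×2.73 + 38.880×4.29 = 74.693 + 166.80 = 241.49 W.
Ideal ⇒ P_in = P_out, so I_p = P_out/V_p = 241.49/240 = 1.01 A.

I_p ≈ 1.01 A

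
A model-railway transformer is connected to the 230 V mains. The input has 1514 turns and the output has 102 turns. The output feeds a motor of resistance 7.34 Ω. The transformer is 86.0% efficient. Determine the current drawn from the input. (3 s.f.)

I_in ≈ 0.165 A

V_out = 230 × 102/1514 = 15.495 V.
I_out = V_out/R = 15.495/7.34 = 2.1111 A.
P_out = V_out I_out = 15.495 × 2.1111 = 32.712 W.
P_in = P_out/η = 32.712/0.860 = 38.037 W.
I_in = P_in/V_in = 38.037/230 = 0.165 A.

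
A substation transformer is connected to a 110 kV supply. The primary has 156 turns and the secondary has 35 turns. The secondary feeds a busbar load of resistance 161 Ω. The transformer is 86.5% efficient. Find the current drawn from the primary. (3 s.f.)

I_p ≈ 39.8 A

V_s = 110000 × 35/156 = 24679 V.
I_s = V_s/R = 24679/161 = 153.29 A.
P_out = V_s I_s = 24679 × 153.29 = 3.7831×10^6 W.
P_in = P_out/η = 3.7831×10^6/0.865 = 4.3735×10^6 W.
I_p = P_in/V_p = 4.3735×10^6/110000 = 39.8 A.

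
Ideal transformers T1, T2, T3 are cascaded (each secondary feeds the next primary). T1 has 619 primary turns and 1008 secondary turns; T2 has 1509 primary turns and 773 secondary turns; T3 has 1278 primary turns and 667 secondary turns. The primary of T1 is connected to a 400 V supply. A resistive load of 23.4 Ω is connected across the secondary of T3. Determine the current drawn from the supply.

Secondary of T1: V = 400.00 × 1008/619 = 651.37 V.
Secondary of T2: V = 651.37 × 773/1509 = 333.67 V.
Secondary of T3: V = 333.67 × 667/1278 = 174.15 V.
I_load = 174.15/23.4 = 7.4422 A, so P_out = 174.15 × 7.4422 = 1296.0 W.
All ideal ⇒ P_in = P_out, so I_supply = 1296.0/400 = 3.24 A.

I_supply ≈ 3.24 A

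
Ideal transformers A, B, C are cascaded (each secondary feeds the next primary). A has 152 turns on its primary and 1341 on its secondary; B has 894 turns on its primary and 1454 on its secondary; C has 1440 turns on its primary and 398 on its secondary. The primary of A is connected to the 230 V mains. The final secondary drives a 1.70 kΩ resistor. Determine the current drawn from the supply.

After A: V = 230.00 × 1341/152 = 2029.1 V.
After B: V = 2029.1 × 1454/894 = 3300.2 V.
After C: V = 3300.2 × 398/1440 = 912.14 V.
I_load = 912.14/1700 = 0.53655 A, so P_out = 912.14 × 0.53655 = 489.41 W.
All ideal ⇒ P_in = P_out, so I_supply = 489.41/230 = 2.13 A.

I_supply ≈ 2.13 A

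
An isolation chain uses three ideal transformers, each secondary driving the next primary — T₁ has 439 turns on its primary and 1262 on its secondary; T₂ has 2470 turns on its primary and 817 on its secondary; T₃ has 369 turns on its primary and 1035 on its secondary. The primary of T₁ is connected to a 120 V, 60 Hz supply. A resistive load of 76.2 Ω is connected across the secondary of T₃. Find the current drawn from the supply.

I_supply ≈ 11.2 A

Secondary of T₁: V = 120.00 × 1262/439 = 344.97 V.
Secondary of T₂: V = 344.97 × 817/2470 = 114.10 V.
Secondary of T₃: V = 114.10 × 1035/369 = 320.05 V.
I_load = 320.05/76.2 = 4.2001 A, so P_out = 320.05 × 4.2001 = 1344.2 W.
All ideal ⇒ P_in = P_out, so I_supply = 1344.2/120 = 11.2 A.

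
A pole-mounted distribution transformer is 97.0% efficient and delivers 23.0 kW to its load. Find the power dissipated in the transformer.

P_loss ≈ 711 W

P_in = P_out/η = 23000/0.970 = 23711.3 W.
P_loss = P_in − P_out = 23711.3 − 23000 = 711 W.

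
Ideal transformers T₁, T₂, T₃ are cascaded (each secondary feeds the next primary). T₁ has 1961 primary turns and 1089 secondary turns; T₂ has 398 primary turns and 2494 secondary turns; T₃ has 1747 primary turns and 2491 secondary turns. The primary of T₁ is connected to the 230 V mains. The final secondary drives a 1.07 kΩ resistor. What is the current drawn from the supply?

I_supply ≈ 5.29 A

Secondary of T₁: V = 230.00 × 1089/1961 = 127.73 V.
Secondary of T₂: V = 127.73 × 2494/398 = 800.37 V.
Secondary of T₃: V = 800.37 × 2491/1747 = 1141.2 V.
I_load = 1141.2/1070 = 1.0666 A, so P_out = 1141.2 × 1.0666 = 1217.2 W.
All ideal ⇒ P_in = P_out, so I_supply = 1217.2/230 = 5.29 A.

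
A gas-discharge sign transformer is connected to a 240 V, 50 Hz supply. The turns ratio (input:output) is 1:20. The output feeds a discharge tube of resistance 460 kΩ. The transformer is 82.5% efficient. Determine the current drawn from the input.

V_out = 240 × 20/1 = 4800.0 V.
I_out = V_out/R = 4800.0/460000 = 0.010435 A.
P_out = V_out I_out = 4800.0 × 0.010435 = 50.087 W.
P_in = P_out/η = 50.087/0.825 = 60.711 W.
I_in = P_in/V_in = 60.711/240 = 0.253 A.

I_in ≈ 0.253 A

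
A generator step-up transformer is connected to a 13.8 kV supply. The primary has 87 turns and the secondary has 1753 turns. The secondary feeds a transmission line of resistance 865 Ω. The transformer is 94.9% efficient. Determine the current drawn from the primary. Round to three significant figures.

I_p ≈ 6830 A

V_s = 13800 × 1753/87 = 278060 V.
I_s = V_s/R = 278060/865 = 321.46 A.
P_out = V_s I_s = 278060 × 321.46 = 8.9386×10^7 W.
P_in = P_out/η = 8.9386×10^7/0.949 = 9.4189×10^7 W.
I_p = P_in/V_p = 9.4189×10^7/13800 = 6830 A.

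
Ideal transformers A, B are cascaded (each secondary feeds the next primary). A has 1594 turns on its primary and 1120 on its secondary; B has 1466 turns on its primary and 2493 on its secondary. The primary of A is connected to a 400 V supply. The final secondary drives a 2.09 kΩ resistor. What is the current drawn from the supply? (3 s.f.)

I_supply ≈ 0.273 A

After A: V = 400.00 × 1120/1594 = 281.05 V.
After B: V = 281.05 × 2493/1466 = 477.95 V.
I_load = 477.95/2090 = 0.22868 A, so P_out = 477.95 × 0.22868 = 109.30 W.
All ideal ⇒ P_in = P_out, so I_supply = 109.30/400 = 0.273 A.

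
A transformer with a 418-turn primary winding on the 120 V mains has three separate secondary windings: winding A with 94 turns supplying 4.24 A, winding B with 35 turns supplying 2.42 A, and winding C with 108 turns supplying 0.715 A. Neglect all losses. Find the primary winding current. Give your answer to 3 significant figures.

I_p ≈ 1.34 A

V_A = 120 × 94/418 = 26.986 V; V_B = 120 × 35/418 = 10.048 V; V_C = 120 × 108/418 = 31.005 V.
P_out = V_A I_A + V_B I_B + V_C I_C = 26.986×4.24 + 10.048×2.42 + 31.005×0.715 = 114.42 + 24.316 + 22.168 = 160.90 W.
Ideal ⇒ P_in = P_out, so I_p = P_out/V_p = 160.90/120 = 1.34 A.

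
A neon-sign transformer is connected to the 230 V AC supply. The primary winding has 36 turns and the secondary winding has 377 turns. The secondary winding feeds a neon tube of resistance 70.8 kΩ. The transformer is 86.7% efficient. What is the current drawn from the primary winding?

I_p ≈ 0.411 A

V_s = 230 × 377/36 = 2408.6 V.
I_s = V_s/R = 2408.6/70800 = 0.034020 A.
P_out = V_s I_s = 2408.6 × 0.034020 = 81.941 W.
P_in = P_out/η = 81.941/0.867 = 94.511 W.
I_p = P_in/V_p = 94.511/230 = 0.411 A.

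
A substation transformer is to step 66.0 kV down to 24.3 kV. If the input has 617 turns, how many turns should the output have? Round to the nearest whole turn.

N_out/N_in = V_out/V_in, so N_out = 617 × 24300/66000 = 227.2 ≈ 227 turns.

N_out = 227 turns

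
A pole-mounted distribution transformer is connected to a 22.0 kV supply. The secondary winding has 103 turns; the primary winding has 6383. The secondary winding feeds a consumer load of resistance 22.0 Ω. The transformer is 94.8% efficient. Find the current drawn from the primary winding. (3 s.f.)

V_s = 22000 × 103/6383 = 355.01 V.
I_s = V_s/R = 355.01/22.0 = 16.137 A.
P_out = V_s I_s = 355.01 × 16.137 = 5728.6 W.
P_in = P_out/η = 5728.6/0.948 = 6042.8 W.
I_p = P_in/V_p = 6042.8/22000 = 0.275 A.

I_p ≈ 0.275 A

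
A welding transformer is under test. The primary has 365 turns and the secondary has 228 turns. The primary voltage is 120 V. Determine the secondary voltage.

V_s ≈ 75.0 V

V_s/V_p = N_s/N_p, so V_s = 120 × 228/365 = 75.0 V.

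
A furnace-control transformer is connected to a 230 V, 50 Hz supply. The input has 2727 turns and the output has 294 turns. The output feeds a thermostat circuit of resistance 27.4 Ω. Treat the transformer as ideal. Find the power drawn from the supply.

V_out = V_in × N_out/N_in = 230 × 294/2727 = 24.796 V.
I_out = V_out/R = 24.796/27.4 = 0.90498 A.
I_in = I_out × N_out/N_in = 0.90498 × 294/2727 = 0.097567 A.
P = V_in I_in = 230 × 0.097567 = 22.4 W.

P ≈ 22.4 W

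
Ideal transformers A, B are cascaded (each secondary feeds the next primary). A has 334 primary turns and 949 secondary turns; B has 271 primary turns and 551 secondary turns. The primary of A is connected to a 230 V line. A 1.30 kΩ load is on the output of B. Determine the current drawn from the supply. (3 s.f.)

I_supply ≈ 5.90 A

After A: V = 230.00 × 949/334 = 653.50 V.
After B: V = 653.50 × 551/271 = 1328.7 V.
I_load = 1328.7/1300 = 1.0221 A, so P_out = 1328.7 × 1.0221 = 1358.1 W.
All ideal ⇒ P_in = P_out, so I_supply = 1358.1/230 = 5.90 A.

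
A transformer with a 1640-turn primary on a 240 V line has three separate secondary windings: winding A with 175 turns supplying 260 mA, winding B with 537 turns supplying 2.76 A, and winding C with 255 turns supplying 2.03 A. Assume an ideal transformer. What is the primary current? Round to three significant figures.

I_p ≈ 1.25 A

V_A = 240 × 175/1640 = 25.610 V; V_B = 240 × 537/1640 = 78.585 V; V_C = 240 × 255/1640 = 37.317 V.
P_out = V_A I_A + V_B I_B + V_C I_C = 25.610×0.260 + 78.585×2.76 + 37.317×2.03 = 6.6585 + 216.90 + 75.754 = 299.31 W.
Ideal ⇒ P_in = P_out, so I_p = P_out/V_p = 299.31/240 = 1.25 A.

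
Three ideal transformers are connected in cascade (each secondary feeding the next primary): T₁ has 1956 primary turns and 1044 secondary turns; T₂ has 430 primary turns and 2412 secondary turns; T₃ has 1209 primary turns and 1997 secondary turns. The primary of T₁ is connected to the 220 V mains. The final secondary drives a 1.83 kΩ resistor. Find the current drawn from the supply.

I_supply ≈ 2.94 A

After T₁: V = 220.00 × 1044/1956 = 117.42 V.
After T₂: V = 117.42 × 2412/430 = 658.66 V.
After T₃: V = 658.66 × 1997/1209 = 1088.0 V.
I_load = 1088.0/1830 = 0.59452 A, so P_out = 1088.0 × 0.59452 = 646.81 W.
All ideal ⇒ P_in = P_out, so I_supply = 646.81/220 = 2.94 A.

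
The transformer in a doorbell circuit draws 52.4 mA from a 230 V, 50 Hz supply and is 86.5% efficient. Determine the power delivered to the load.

P_in = V_p I_p = 230 × 0.0524 = 12.052 W.
P_out = η P_in = 0.865 × 12.052 = 10.4 W.

P_out ≈ 10.4 W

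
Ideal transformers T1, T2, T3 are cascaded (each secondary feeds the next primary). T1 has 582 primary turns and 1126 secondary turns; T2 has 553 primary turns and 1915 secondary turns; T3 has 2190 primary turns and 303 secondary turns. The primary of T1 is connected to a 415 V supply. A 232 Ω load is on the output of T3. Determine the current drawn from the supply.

After T1: V = 415.00 × 1126/582 = 802.90 V.
After T2: V = 802.90 × 1915/553 = 2780.4 V.
After T3: V = 2780.4 × 303/2190 = 384.69 V.
I_load = 384.69/232 = 1.6581 A, so P_out = 384.69 × 1.6581 = 637.86 W.
All ideal ⇒ P_in = P_out, so I_supply = 637.86/415 = 1.54 A.

I_supply ≈ 1.54 A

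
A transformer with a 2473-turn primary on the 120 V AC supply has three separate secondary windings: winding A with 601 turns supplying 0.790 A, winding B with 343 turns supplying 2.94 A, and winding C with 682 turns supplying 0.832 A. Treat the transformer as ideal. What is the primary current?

V_A = 120 × 601/2473 = 29.163 V; V_B = 120 × 343/2473 = 16.644 V; V_C = 120 × 682/2473 = 33.093 V.
P_out = V_A I_A + V_B I_B + V_C I_C = 29.163×0.790 + 16.644×2.94 + 33.093×0.832 = 23.039 + 48.933 + 27.534 = 99.505 W.
Ideal ⇒ P_in = P_out, so I_p = P_out/V_p = 99.505/120 = 0.829 A.

I_p ≈ 0.829 A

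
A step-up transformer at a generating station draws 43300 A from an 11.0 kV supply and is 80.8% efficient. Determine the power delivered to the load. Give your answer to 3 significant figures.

P_out ≈ 3.85×10^8 W

P_in = V_p I_p = 11000 × 43300 = 4.7630×10^8 W.
P_out = η P_in = 0.808 × 4.7630×10^8 = 3.85×10^8 W.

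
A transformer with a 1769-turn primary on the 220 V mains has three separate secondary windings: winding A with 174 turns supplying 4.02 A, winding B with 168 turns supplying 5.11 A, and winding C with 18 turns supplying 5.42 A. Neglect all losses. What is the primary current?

V_A = 220 × 174/1769 = 21.639 V; V_B = 220 × 168/1769 = 20.893 V; V_C = 220 × 18/1769 = 2.2386 V.
P_out = V_A I_A + V_B I_B + V_C I_C = 21.639×4.02 + 20.893×5.11 + 2.2386×5.42 = 86.990 + 106.76 + 12.133 = 205.89 W.
Ideal ⇒ P_in = P_out, so I_p = P_out/V_p = 205.89/220 = 0.936 A.

I_p ≈ 0.936 A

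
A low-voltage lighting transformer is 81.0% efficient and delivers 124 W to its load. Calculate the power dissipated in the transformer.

P_loss ≈ 29.1 W

P_in = P_out/η = 124/0.810 = 153.086 W.
P_loss = P_in − P_out = 153.086 − 124 = 29.1 W.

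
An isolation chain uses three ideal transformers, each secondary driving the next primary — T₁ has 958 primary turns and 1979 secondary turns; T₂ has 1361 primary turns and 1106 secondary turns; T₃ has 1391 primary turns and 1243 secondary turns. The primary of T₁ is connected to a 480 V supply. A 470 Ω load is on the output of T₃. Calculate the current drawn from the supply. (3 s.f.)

I_supply ≈ 2.30 A

After T₁: V = 480.00 × 1979/958 = 991.57 V.
After T₂: V = 991.57 × 1106/1361 = 805.78 V.
After T₃: V = 805.78 × 1243/1391 = 720.05 V.
I_load = 720.05/470 = 1.5320 A, so P_out = 720.05 × 1.5320 = 1103.1 W.
All ideal ⇒ P_in = P_out, so I_supply = 1103.1/480 = 2.30 A.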